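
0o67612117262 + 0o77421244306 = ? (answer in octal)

0o167233363570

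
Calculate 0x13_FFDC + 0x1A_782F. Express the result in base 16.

Add column by column in base 16, right to left:
  C+F = B carry 1
  D+2+1 = 0 carry 1
  F+8+1 = 8 carry 1
  F+7+1 = 7 carry 1
  3+A+1 = E
  1+1 = 2

0x2E780B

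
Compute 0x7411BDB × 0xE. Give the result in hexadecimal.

0x658F85FA

Multiply each base-16 digit by 14, carrying:
  B×14 = 154 → write A carry 9
  D×14+9 = 191 → write F carry 11
  B×14+11 = 165 → write 5 carry 10
  1×14+10 = 24 → write 8 carry 1
  1×14+1 = 15 → write F
  4×14 = 56 → write 8 carry 3
  7×14+3 = 101 → write 5 carry 6
  remaining carry: 6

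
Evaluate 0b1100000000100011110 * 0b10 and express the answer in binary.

Multiply each base-2 digit by 2, carrying:
  0×2 = 0 → write 0
  1×2 = 2 → write 0 carry 1
  1×2+1 = 3 → write 1 carry 1
  1×2+1 = 3 → write 1 carry 1
  1×2+1 = 3 → write 1 carry 1
  0×2+1 = 1 → write 1
  0×2 = 0 → write 0
  0×2 = 0 → write 0
  1×2 = 2 → write 0 carry 1
  0×2+1 = 1 → write 1
  0×2 = 0 → write 0
  0×2 = 0 → write 0
  0×2 = 0 → write 0
  0×2 = 0 → write 0
  0×2 = 0 → write 0
  0×2 = 0 → write 0
  0×2 = 0 → write 0
  1×2 = 2 → write 0 carry 1
  1×2+1 = 3 → write 1 carry 1
  remaining carry: 1

0b11000000001000111100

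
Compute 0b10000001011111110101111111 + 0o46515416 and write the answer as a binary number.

0o46515416 = 0b100110101001101100001110 in binary.
Add column by column in base 2, right to left:
  1+0 = 1
  1+1 = 0 carry 1
  1+1+1 = 1 carry 1
  1+1+1 = 1 carry 1
  1+0+1 = 0 carry 1
  1+0+1 = 0 carry 1
  1+0+1 = 0 carry 1
  0+0+1 = 1
  1+1 = 0 carry 1
  0+1+1 = 0 carry 1
  1+0+1 = 0 carry 1
  1+1+1 = 1 carry 1
  1+1+1 = 1 carry 1
  1+0+1 = 0 carry 1
  1+0+1 = 0 carry 1
  1+1+1 = 1 carry 1
  1+0+1 = 0 carry 1
  0+1+1 = 0 carry 1
  1+0+1 = 0 carry 1
  0+1+1 = 0 carry 1
  0+1+1 = 0 carry 1
  0+0+1 = 1
  0+0 = 0
  0+1 = 1
  0+0 = 0
  1+0 = 1

0b10101000001001100010001101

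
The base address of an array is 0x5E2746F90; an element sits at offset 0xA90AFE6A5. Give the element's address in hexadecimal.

0x1073245635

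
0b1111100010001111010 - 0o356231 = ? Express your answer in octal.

0o1363741

0b1111100010001111010 = 0o1742172 in octal.
Subtract column by column in base 8:
  2-1 → 1
  7-3 → 4
  1-2 → 7 (borrow)
  2-6-1 → 3 (borrow)
  4-5-1 → 6 (borrow)
  7-3-1 → 3
  1-0 → 1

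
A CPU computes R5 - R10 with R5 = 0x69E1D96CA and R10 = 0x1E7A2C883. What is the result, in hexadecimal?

Subtract column by column in base 16:
  A-3 → 7
  C-8 → 4
  6-8 → E (borrow)
  9-C-1 → C (borrow)
  D-2-1 → A
  1-A → 7 (borrow)
  E-7-1 → 6
  9-E → B (borrow)
  6-1-1 → 4

0x4B67ACE47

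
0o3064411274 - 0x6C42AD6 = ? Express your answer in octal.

0x6C42AD6 = 0o661025326 in octal.
Subtract column by column in base 8:
  4-6 → 6 (borrow)
  7-2-1 → 4
  2-3 → 7 (borrow)
  1-5-1 → 3 (borrow)
  1-2-1 → 6 (borrow)
  4-0-1 → 3
  4-1 → 3
  6-6 → 0
  0-6 → 2 (borrow)
  3-0-1 → 2

0o2203363746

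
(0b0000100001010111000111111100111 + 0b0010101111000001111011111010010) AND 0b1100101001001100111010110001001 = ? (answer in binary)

0b1000000010110001001

Add column by column in base 2, right to left:
  1+0 = 1
  1+1 = 0 carry 1
  1+0+1 = 0 carry 1
  0+0+1 = 1
  0+1 = 1
  1+0 = 1
  1+1 = 0 carry 1
  1+1+1 = 1 carry 1
  1+1+1 = 1 carry 1
  1+1+1 = 1 carry 1
  1+1+1 = 1 carry 1
  1+0+1 = 0 carry 1
  0+1+1 = 0 carry 1
  0+1+1 = 0 carry 1
  0+1+1 = 0 carry 1
  1+1+1 = 1 carry 1
  1+0+1 = 0 carry 1
  1+0+1 = 0 carry 1
  0+0+1 = 1
  1+0 = 1
  0+0 = 0
  1+1 = 0 carry 1
  0+1+1 = 0 carry 1
  0+1+1 = 0 carry 1
  0+1+1 = 0 carry 1
  0+0+1 = 1
  1+1 = 0 carry 1
  0+0+1 = 1
  0+1 = 1
Sum = 0b11010000011001000011110111001; now AND with 0b1100101001001100111010110001001:
  0011010000011001000011110111001
& 1100101001001100111010110001001
= 0000000000001000000010110001001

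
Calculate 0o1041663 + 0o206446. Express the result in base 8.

0o1250331

Add column by column in base 8, right to left:
  3+6 = 1 carry 1
  6+4+1 = 3 carry 1
  6+4+1 = 3 carry 1
  1+6+1 = 0 carry 1
  4+0+1 = 5
  0+2 = 2
  1+0 = 1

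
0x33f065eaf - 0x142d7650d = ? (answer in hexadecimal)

Subtract column by column in base 16:
  f-d → 2
  a-0 → a
  e-5 → 9
  5-6 → f (borrow)
  6-7-1 → e (borrow)
  0-d-1 → 2 (borrow)
  f-2-1 → c
  3-4 → f (borrow)
  3-1-1 → 1

0x1fc2ef9a2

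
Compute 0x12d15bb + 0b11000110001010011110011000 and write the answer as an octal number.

0o421336523

0x12d15bb = 0o113212673 in octal.
0b11000110001010011110011000 = 0o306123630 in octal.
Add column by column in base 8, right to left:
  3+0 = 3
  7+3 = 2 carry 1
  6+6+1 = 5 carry 1
  2+3+1 = 6
  1+2 = 3
  2+1 = 3
  3+6 = 1 carry 1
  1+0+1 = 2
  1+3 = 4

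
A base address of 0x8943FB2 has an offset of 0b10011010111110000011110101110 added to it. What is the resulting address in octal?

0x8943FB2 = 0o1045037662 in octal.
0b10011010111110000011110101110 = 0o2327603656 in octal.
Add column by column in base 8, right to left:
  2+6 = 0 carry 1
  6+5+1 = 4 carry 1
  6+6+1 = 5 carry 1
  7+3+1 = 3 carry 1
  3+0+1 = 4
  0+6 = 6
  5+7 = 4 carry 1
  4+2+1 = 7
  0+3 = 3
  1+2 = 3

0o3374643540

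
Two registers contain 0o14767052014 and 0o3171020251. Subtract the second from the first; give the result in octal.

0o11576031543

Subtract column by column in base 8:
  4-1 → 3
  1-5 → 4 (borrow)
  0-2-1 → 5 (borrow)
  2-0-1 → 1
  5-2 → 3
  0-0 → 0
  7-1 → 6
  6-7 → 7 (borrow)
  7-1-1 → 5
  4-3 → 1
  1-0 → 1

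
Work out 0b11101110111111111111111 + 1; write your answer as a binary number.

The trailing 15 digits are 1 (max in base 2), so adding 1 cascades: they roll to 0 and the next digit up increments.

0b11101111000000000000000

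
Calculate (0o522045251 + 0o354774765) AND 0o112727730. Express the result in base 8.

Add column by column in base 8, right to left:
  1+5 = 6
  5+6 = 3 carry 1
  2+7+1 = 2 carry 1
  5+4+1 = 2 carry 1
  4+7+1 = 4 carry 1
  0+7+1 = 0 carry 1
  2+4+1 = 7
  2+5 = 7
  5+3 = 0 carry 1
  final carry 1
Sum = 0o1077042236; now AND with 0o112727730:
  1&0=0, 0&1=0, 7&1=1, 7&2=2, 0&7=0, 4&2=0, 2&7=2, 2&7=2, 3&3=3, 6&0=0

0o12002230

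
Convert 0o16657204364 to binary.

0b1110110101111010000100011110100

Each octal digit is 3 bits: 1=001 6=110 6=110 5=101 7=111 2=010 0=000 4=100 3=011 6=110 4=100.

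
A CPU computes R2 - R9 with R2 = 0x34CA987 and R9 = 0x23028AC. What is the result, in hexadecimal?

0x11C80DB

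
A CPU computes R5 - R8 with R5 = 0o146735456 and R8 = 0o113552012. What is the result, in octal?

0o33163444

Subtract column by column in base 8:
  6-2 → 4
  5-1 → 4
  4-0 → 4
  5-2 → 3
  3-5 → 6 (borrow)
  7-5-1 → 1
  6-3 → 3
  4-1 → 3
  1-1 → 0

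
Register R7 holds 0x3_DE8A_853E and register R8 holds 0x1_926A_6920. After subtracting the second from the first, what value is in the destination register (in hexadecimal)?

Subtract column by column in base 16:
  E-0 → E
  3-2 → 1
  5-9 → C (borrow)
  8-6-1 → 1
  A-A → 0
  8-6 → 2
  E-2 → C
  D-9 → 4
  3-1 → 2

0x24C201C1E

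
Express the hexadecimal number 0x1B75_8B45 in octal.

0o3335305505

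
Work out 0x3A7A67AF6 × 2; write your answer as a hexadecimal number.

Multiply each base-16 digit by 2, carrying:
  6×2 = 12 → write C
  F×2 = 30 → write E carry 1
  A×2+1 = 21 → write 5 carry 1
  7×2+1 = 15 → write F
  6×2 = 12 → write C
  A×2 = 20 → write 4 carry 1
  7×2+1 = 15 → write F
  A×2 = 20 → write 4 carry 1
  3×2+1 = 7 → write 7

0x74F4CF5EC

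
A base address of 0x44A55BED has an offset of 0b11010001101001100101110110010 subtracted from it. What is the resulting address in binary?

0x44A55BED = 0b1000100101001010101101111101101 in binary.
Subtract column by column in base 2:
  1-0 → 1
  0-1 → 1 (borrow)
  1-0-1 → 0
  1-0 → 1
  0-1 → 1 (borrow)
  1-1-1 → 1 (borrow)
  1-0-1 → 0
  1-1 → 0
  1-1 → 0
  1-1 → 0
  0-0 → 0
  1-1 → 0
  1-0 → 1
  0-0 → 0
  1-1 → 0
  0-1 → 1 (borrow)
  1-0-1 → 0
  0-0 → 0
  1-1 → 0
  0-0 → 0
  0-1 → 1 (borrow)
  1-1-1 → 1 (borrow)
  0-0-1 → 1 (borrow)
  1-0-1 → 0
  0-0 → 0
  0-1 → 1 (borrow)
  1-0-1 → 0
  0-1 → 1 (borrow)
  0-1-1 → 0 (borrow)
  0-0-1 → 1 (borrow)
  1-0-1 → 0

0b101010011100001001000000111011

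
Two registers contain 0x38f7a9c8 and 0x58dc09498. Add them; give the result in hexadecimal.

0x5c6b83e60

Add column by column in base 16, right to left:
  8+8 = 0 carry 1
  c+9+1 = 6 carry 1
  9+4+1 = e
  a+9 = 3 carry 1
  7+0+1 = 8
  f+c = b carry 1
  8+d+1 = 6 carry 1
  3+8+1 = c
  0+5 = 5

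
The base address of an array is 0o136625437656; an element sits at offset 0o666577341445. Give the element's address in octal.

0o1025425001323

Add column by column in base 8, right to left:
  6+5 = 3 carry 1
  5+4+1 = 2 carry 1
  6+4+1 = 3 carry 1
  7+1+1 = 1 carry 1
  3+4+1 = 0 carry 1
  4+3+1 = 0 carry 1
  5+7+1 = 5 carry 1
  2+7+1 = 2 carry 1
  6+5+1 = 4 carry 1
  6+6+1 = 5 carry 1
  3+6+1 = 2 carry 1
  1+6+1 = 0 carry 1
  final carry 1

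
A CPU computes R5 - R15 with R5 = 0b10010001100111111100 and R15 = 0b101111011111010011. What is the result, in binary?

Subtract column by column in base 2:
  0-1 → 1 (borrow)
  0-1-1 → 0 (borrow)
  1-0-1 → 0
  1-0 → 1
  1-1 → 0
  1-0 → 1
  1-1 → 0
  1-1 → 0
  1-1 → 0
  0-1 → 1 (borrow)
  0-1-1 → 0 (borrow)
  1-0-1 → 0
  1-1 → 0
  0-1 → 1 (borrow)
  0-1-1 → 0 (borrow)
  0-1-1 → 0 (borrow)
  1-0-1 → 0
  0-1 → 1 (borrow)
  0-0-1 → 1 (borrow)
  1-0-1 → 0

0b1100010001000101001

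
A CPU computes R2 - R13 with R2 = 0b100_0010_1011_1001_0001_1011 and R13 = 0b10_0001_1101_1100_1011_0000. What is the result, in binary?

Subtract column by column in base 2:
  1-0 → 1
  1-0 → 1
  0-0 → 0
  1-0 → 1
  1-1 → 0
  0-1 → 1 (borrow)
  0-0-1 → 1 (borrow)
  0-1-1 → 0 (borrow)
  1-0-1 → 0
  0-0 → 0
  0-1 → 1 (borrow)
  1-1-1 → 1 (borrow)
  1-1-1 → 1 (borrow)
  1-0-1 → 0
  0-1 → 1 (borrow)
  1-1-1 → 1 (borrow)
  0-1-1 → 0 (borrow)
  1-0-1 → 0
  0-0 → 0
  0-0 → 0
  0-0 → 0
  0-1 → 1 (borrow)
  1-0-1 → 0

0b1000001101110001101011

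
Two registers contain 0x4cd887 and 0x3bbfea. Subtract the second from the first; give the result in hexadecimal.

0x11189d

Subtract column by column in base 16:
  7-a → d (borrow)
  8-e-1 → 9 (borrow)
  8-f-1 → 8 (borrow)
  d-b-1 → 1
  c-b → 1
  4-3 → 1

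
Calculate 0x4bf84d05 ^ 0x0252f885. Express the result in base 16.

0x49aab580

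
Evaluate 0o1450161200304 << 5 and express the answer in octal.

5 bits is not a whole number of base-8 digits; in binary: 1100101000001110001010000000011000100 << 5 = 110010100000111000101000000001100010000000.

0o62407050014200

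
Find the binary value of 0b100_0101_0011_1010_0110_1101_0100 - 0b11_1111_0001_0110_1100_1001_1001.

Subtract column by column in base 2:
  0-1 → 1 (borrow)
  0-0-1 → 1 (borrow)
  1-0-1 → 0
  0-1 → 1 (borrow)
  1-1-1 → 1 (borrow)
  0-0-1 → 1 (borrow)
  1-0-1 → 0
  1-1 → 0
  0-0 → 0
  1-0 → 1
  1-1 → 0
  0-1 → 1 (borrow)
  0-0-1 → 1 (borrow)
  1-1-1 → 1 (borrow)
  0-1-1 → 0 (borrow)
  1-0-1 → 0
  1-1 → 0
  1-0 → 1
  0-0 → 0
  0-0 → 0
  1-1 → 0
  0-1 → 1 (borrow)
  1-1-1 → 1 (borrow)
  0-1-1 → 0 (borrow)
  0-1-1 → 0 (borrow)
  0-1-1 → 0 (borrow)
  1-0-1 → 0

0b11000100011101000111011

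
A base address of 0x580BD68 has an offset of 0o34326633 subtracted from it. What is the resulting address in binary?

0b101000011110000111111001101

0x580BD68 = 0b101100000001011110101101000 in binary.
0o34326633 = 0b11100011010110110011011 in binary.
Subtract column by column in base 2:
  0-1 → 1 (borrow)
  0-1-1 → 0 (borrow)
  0-0-1 → 1 (borrow)
  1-1-1 → 1 (borrow)
  0-1-1 → 0 (borrow)
  1-0-1 → 0
  1-0 → 1
  0-1 → 1 (borrow)
  1-1-1 → 1 (borrow)
  0-0-1 → 1 (borrow)
  1-1-1 → 1 (borrow)
  1-1-1 → 1 (borrow)
  1-0-1 → 0
  1-1 → 0
  0-0 → 0
  1-1 → 0
  0-1 → 1 (borrow)
  0-0-1 → 1 (borrow)
  0-0-1 → 1 (borrow)
  0-0-1 → 1 (borrow)
  0-1-1 → 0 (borrow)
  0-1-1 → 0 (borrow)
  0-1-1 → 0 (borrow)
  1-0-1 → 0
  1-0 → 1
  0-0 → 0
  1-0 → 1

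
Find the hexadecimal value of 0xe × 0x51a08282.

Multiply each base-16 digit by 14, carrying:
  2×14 = 28 → write c carry 1
  8×14+1 = 113 → write 1 carry 7
  2×14+7 = 35 → write 3 carry 2
  8×14+2 = 114 → write 2 carry 7
  0×14+7 = 7 → write 7
  a×14 = 140 → write c carry 8
  1×14+8 = 22 → write 6 carry 1
  5×14+1 = 71 → write 7 carry 4
  remaining carry: 4

0x476c7231c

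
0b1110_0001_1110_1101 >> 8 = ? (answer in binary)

0b11100001

Right shift by 8: drop the 8 least-significant bits.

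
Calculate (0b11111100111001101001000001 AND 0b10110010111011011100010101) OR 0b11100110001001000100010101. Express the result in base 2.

0b11110110111001001100010101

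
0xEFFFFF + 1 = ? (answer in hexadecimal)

0xF00000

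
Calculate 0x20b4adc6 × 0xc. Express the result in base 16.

Multiply each base-16 digit by 12, carrying:
  6×12 = 72 → write 8 carry 4
  c×12+4 = 148 → write 4 carry 9
  d×12+9 = 165 → write 5 carry 10
  a×12+10 = 130 → write 2 carry 8
  4×12+8 = 56 → write 8 carry 3
  b×12+3 = 135 → write 7 carry 8
  0×12+8 = 8 → write 8
  2×12 = 24 → write 8 carry 1
  remaining carry: 1

0x188782548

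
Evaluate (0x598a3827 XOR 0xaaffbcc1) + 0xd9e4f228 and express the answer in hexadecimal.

First 0x598a3827 XOR 0xaaffbcc1 = 0xf37584e6.
Add column by column in base 16, right to left:
  6+8 = e
  e+2 = 0 carry 1
  4+2+1 = 7
  8+f = 7 carry 1
  5+4+1 = a
  7+e = 5 carry 1
  3+9+1 = d
  f+d = c carry 1
  final carry 1

0x1cd5a770e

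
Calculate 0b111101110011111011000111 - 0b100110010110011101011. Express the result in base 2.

0b111001000001000111011100

Subtract column by column in base 2:
  1-1 → 0
  1-1 → 0
  1-0 → 1
  0-1 → 1 (borrow)
  0-0-1 → 1 (borrow)
  0-1-1 → 0 (borrow)
  1-1-1 → 1 (borrow)
  1-1-1 → 1 (borrow)
  0-0-1 → 1 (borrow)
  1-0-1 → 0
  1-1 → 0
  1-1 → 0
  1-0 → 1
  1-1 → 0
  0-0 → 0
  0-0 → 0
  1-1 → 0
  1-1 → 0
  1-0 → 1
  0-0 → 0
  1-1 → 0
  1-0 → 1
  1-0 → 1
  1-0 → 1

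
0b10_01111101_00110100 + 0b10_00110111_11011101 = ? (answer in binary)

0b1001011010100010001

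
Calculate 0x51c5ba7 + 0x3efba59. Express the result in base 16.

0x90c1600

Add column by column in base 16, right to left:
  7+9 = 0 carry 1
  a+5+1 = 0 carry 1
  b+a+1 = 6 carry 1
  5+b+1 = 1 carry 1
  c+f+1 = c carry 1
  1+e+1 = 0 carry 1
  5+3+1 = 9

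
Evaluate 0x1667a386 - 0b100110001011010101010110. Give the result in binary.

0x1667a386 = 0b10110011001111010001110000110 in binary.
Subtract column by column in base 2:
  0-0 → 0
  1-1 → 0
  1-1 → 0
  0-0 → 0
  0-1 → 1 (borrow)
  0-0-1 → 1 (borrow)
  0-1-1 → 0 (borrow)
  1-0-1 → 0
  1-1 → 0
  1-0 → 1
  0-1 → 1 (borrow)
  0-0-1 → 1 (borrow)
  0-1-1 → 0 (borrow)
  1-1-1 → 1 (borrow)
  0-0-1 → 1 (borrow)
  1-1-1 → 1 (borrow)
  1-0-1 → 0
  1-0 → 1
  1-0 → 1
  0-1 → 1 (borrow)
  0-1-1 → 0 (borrow)
  1-0-1 → 0
  1-0 → 1
  0-1 → 1 (borrow)
  0-0-1 → 1 (borrow)
  1-0-1 → 0
  1-0 → 1
  0-0 → 0
  1-0 → 1

0b10101110011101110111000110000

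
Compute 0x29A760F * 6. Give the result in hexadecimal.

0xF9EC45A

Multiply each base-16 digit by 6, carrying:
  F×6 = 90 → write A carry 5
  0×6+5 = 5 → write 5
  6×6 = 36 → write 4 carry 2
  7×6+2 = 44 → write C carry 2
  A×6+2 = 62 → write E carry 3
  9×6+3 = 57 → write 9 carry 3
  2×6+3 = 15 → write F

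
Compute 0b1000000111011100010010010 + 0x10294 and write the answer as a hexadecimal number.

0x104bb26

0b1000000111011100010010010 = 0x103b892 in hexadecimal.
Add column by column in base 16, right to left:
  2+4 = 6
  9+9 = 2 carry 1
  8+2+1 = b
  b+0 = b
  3+1 = 4
  0+0 = 0
  1+0 = 1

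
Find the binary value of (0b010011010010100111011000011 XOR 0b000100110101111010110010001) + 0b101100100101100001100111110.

First 0b010011010010100111011000011 XOR 0b000100110101111010110010001 = 0b010111100111011101101010010.
Add column by column in base 2, right to left:
  0+0 = 0
  1+1 = 0 carry 1
  0+1+1 = 0 carry 1
  0+1+1 = 0 carry 1
  1+1+1 = 1 carry 1
  0+1+1 = 0 carry 1
  1+0+1 = 0 carry 1
  0+0+1 = 1
  1+1 = 0 carry 1
  1+1+1 = 1 carry 1
  0+0+1 = 1
  1+0 = 1
  1+0 = 1
  1+0 = 1
  0+1 = 1
  1+1 = 0 carry 1
  1+0+1 = 0 carry 1
  1+1+1 = 1 carry 1
  0+0+1 = 1
  0+0 = 0
  1+1 = 0 carry 1
  1+0+1 = 0 carry 1
  1+0+1 = 0 carry 1
  1+1+1 = 1 carry 1
  0+1+1 = 0 carry 1
  1+0+1 = 0 carry 1
  0+1+1 = 0 carry 1
  final carry 1

0b1000100001100111111010010000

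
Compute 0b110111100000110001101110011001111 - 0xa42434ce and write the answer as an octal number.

0o42775124001

0b110111100000110001101110011001111 = 0o67406156317 in octal.
0xa42434ce = 0o24411032316 in octal.
Subtract column by column in base 8:
  7-6 → 1
  1-1 → 0
  3-3 → 0
  6-2 → 4
  5-3 → 2
  1-0 → 1
  6-1 → 5
  0-1 → 7 (borrow)
  4-4-1 → 7 (borrow)
  7-4-1 → 2
  6-2 → 4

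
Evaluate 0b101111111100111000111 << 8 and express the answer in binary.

Left shift by 8: append 8 zero bits.

0b10111111110011100011100000000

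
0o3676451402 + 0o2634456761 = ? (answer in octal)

Add column by column in base 8, right to left:
  2+1 = 3
  0+6 = 6
  4+7 = 3 carry 1
  1+6+1 = 0 carry 1
  5+5+1 = 3 carry 1
  4+4+1 = 1 carry 1
  6+4+1 = 3 carry 1
  7+3+1 = 3 carry 1
  6+6+1 = 5 carry 1
  3+2+1 = 6

0o6533130363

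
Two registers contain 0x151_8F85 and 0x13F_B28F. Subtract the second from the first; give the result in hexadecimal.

Subtract column by column in base 16:
  5-F → 6 (borrow)
  8-8-1 → F (borrow)
  F-2-1 → C
  8-B → D (borrow)
  1-F-1 → 1 (borrow)
  5-3-1 → 1
  1-1 → 0

0x11DCF6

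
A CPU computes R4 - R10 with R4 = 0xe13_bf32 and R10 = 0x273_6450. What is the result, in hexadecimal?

0xba05ae2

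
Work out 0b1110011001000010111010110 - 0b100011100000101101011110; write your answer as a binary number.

0b1001111100111101001111000

Subtract column by column in base 2:
  0-0 → 0
  1-1 → 0
  1-1 → 0
  0-1 → 1 (borrow)
  1-1-1 → 1 (borrow)
  0-0-1 → 1 (borrow)
  1-1-1 → 1 (borrow)
  1-0-1 → 0
  1-1 → 0
  0-1 → 1 (borrow)
  1-0-1 → 0
  0-1 → 1 (borrow)
  0-0-1 → 1 (borrow)
  0-0-1 → 1 (borrow)
  0-0-1 → 1 (borrow)
  1-0-1 → 0
  0-0 → 0
  0-1 → 1 (borrow)
  1-1-1 → 1 (borrow)
  1-1-1 → 1 (borrow)
  0-0-1 → 1 (borrow)
  0-0-1 → 1 (borrow)
  1-0-1 → 0
  1-1 → 0
  1-0 → 1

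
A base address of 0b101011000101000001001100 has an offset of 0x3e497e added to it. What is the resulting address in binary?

0b111010101001100111001010

0x3e497e = 0b1111100100100101111110 in binary.
Add column by column in base 2, right to left:
  0+0 = 0
  0+1 = 1
  1+1 = 0 carry 1
  1+1+1 = 1 carry 1
  0+1+1 = 0 carry 1
  0+1+1 = 0 carry 1
  1+1+1 = 1 carry 1
  0+0+1 = 1
  0+1 = 1
  0+0 = 0
  0+0 = 0
  0+1 = 1
  1+0 = 1
  0+0 = 0
  1+1 = 0 carry 1
  0+0+1 = 1
  0+0 = 0
  0+1 = 1
  1+1 = 0 carry 1
  1+1+1 = 1 carry 1
  0+1+1 = 0 carry 1
  1+1+1 = 1 carry 1
  0+0+1 = 1
  1+0 = 1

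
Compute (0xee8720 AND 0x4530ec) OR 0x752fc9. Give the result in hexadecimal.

0xee8720 AND 0x4530ec = 0x440020.
Then OR with 0x752fc9.

0x752fe9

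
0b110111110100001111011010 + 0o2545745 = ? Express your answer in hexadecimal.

0b110111110100001111011010 = 0xdf43da in hexadecimal.
0o2545745 = 0xacbe5 in hexadecimal.
Add column by column in base 16, right to left:
  a+5 = f
  d+e = b carry 1
  3+b+1 = f
  4+c = 0 carry 1
  f+a+1 = a carry 1
  d+0+1 = e

0xea0fbf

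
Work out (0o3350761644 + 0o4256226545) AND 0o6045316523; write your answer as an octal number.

Add column by column in base 8, right to left:
  4+5 = 1 carry 1
  4+4+1 = 1 carry 1
  6+5+1 = 4 carry 1
  1+6+1 = 0 carry 1
  6+2+1 = 1 carry 1
  7+2+1 = 2 carry 1
  0+6+1 = 7
  5+5 = 2 carry 1
  3+2+1 = 6
  3+4 = 7
Sum = 0o7627210411; now AND with 0o6045316523:
  7&6=6, 6&0=0, 2&4=0, 7&5=5, 2&3=2, 1&1=1, 0&6=0, 4&5=4, 1&2=0, 1&3=1

0o6005210401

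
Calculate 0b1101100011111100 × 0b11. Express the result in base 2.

0b101000101011110100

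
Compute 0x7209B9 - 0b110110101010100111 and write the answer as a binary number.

0b11011101001111100010010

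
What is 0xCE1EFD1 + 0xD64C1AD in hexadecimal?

0x1A46B17E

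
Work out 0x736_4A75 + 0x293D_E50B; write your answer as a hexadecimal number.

Add column by column in base 16, right to left:
  5+B = 0 carry 1
  7+0+1 = 8
  A+5 = F
  4+E = 2 carry 1
  6+D+1 = 4 carry 1
  3+3+1 = 7
  7+9 = 0 carry 1
  0+2+1 = 3

0x30742F80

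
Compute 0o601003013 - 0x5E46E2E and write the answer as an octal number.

0x5E46E2E = 0o571067056 in octal.
Subtract column by column in base 8:
  3-6 → 5 (borrow)
  1-5-1 → 3 (borrow)
  0-0-1 → 7 (borrow)
  3-7-1 → 3 (borrow)
  0-6-1 → 1 (borrow)
  0-0-1 → 7 (borrow)
  1-1-1 → 7 (borrow)
  0-7-1 → 0 (borrow)
  6-5-1 → 0

0o7713735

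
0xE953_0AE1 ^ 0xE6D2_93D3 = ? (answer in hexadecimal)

0x0F819932

XOR each hex digit independently (no carries):
  E^E=0, 9^6=F, 5^D=8, 3^2=1, 0^9=9, A^3=9, E^D=3, 1^3=2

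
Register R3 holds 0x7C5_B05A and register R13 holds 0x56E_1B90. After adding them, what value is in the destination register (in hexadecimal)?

Add column by column in base 16, right to left:
  A+0 = A
  5+9 = E
  0+B = B
  B+1 = C
  5+E = 3 carry 1
  C+6+1 = 3 carry 1
  7+5+1 = D

0xD33CBEA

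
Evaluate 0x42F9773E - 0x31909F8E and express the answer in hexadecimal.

Subtract column by column in base 16:
  E-E → 0
  3-8 → B (borrow)
  7-F-1 → 7 (borrow)
  7-9-1 → D (borrow)
  9-0-1 → 8
  F-9 → 6
  2-1 → 1
  4-3 → 1

0x1168D7B0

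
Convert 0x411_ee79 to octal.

Expand each hex digit to 4 bits: 4=0100 1=0001 1=0001 e=1110 e=1110 7=0111 9=1001.
Group the bits in threes: 100 000 100 011 110 111 001 111 001 → 404367171.

0o404367171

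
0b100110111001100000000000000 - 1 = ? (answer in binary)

0b100110111001011111111111111

The trailing 14 digits are 0, so subtracting 1 borrows through: they become 1 and the next digit up decrements.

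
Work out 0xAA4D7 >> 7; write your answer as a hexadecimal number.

7 bits is not a whole number of base-16 digits; in binary: 10101010010011010111 >> 7 = 1010101001001.

0x1549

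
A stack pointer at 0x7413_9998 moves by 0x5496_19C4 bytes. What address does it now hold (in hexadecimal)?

0xC8A9B35C

Add column by column in base 16, right to left:
  8+4 = C
  9+C = 5 carry 1
  9+9+1 = 3 carry 1
  9+1+1 = B
  3+6 = 9
  1+9 = A
  4+4 = 8
  7+5 = C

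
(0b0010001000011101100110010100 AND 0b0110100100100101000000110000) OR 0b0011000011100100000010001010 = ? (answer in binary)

0b11000011100101000010011010

0b0010001000011101100110010100 AND 0b0110100100100101000000110000 = 0b0010000000000101000000010000.
Then OR with 0b0011000011100100000010001010.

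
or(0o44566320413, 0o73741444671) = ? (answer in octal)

0o77767764673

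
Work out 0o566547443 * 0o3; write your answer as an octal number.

0o2144066551

Multiply each base-8 digit by 3, carrying:
  3×3 = 9 → write 1 carry 1
  4×3+1 = 13 → write 5 carry 1
  4×3+1 = 13 → write 5 carry 1
  7×3+1 = 22 → write 6 carry 2
  4×3+2 = 14 → write 6 carry 1
  5×3+1 = 16 → write 0 carry 2
  6×3+2 = 20 → write 4 carry 2
  6×3+2 = 20 → write 4 carry 2
  5×3+2 = 17 → write 1 carry 2
  remaining carry: 2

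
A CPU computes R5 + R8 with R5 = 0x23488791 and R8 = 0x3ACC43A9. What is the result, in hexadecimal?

0x5E14CB3A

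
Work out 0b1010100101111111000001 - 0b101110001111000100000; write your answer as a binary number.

0b100110100000110100001

Subtract column by column in base 2:
  1-0 → 1
  0-0 → 0
  0-0 → 0
  0-0 → 0
  0-0 → 0
  0-1 → 1 (borrow)
  1-0-1 → 0
  1-0 → 1
  1-0 → 1
  1-1 → 0
  1-1 → 0
  1-1 → 0
  1-1 → 0
  0-0 → 0
  1-0 → 1
  0-0 → 0
  0-1 → 1 (borrow)
  1-1-1 → 1 (borrow)
  0-1-1 → 0 (borrow)
  1-0-1 → 0
  0-1 → 1 (borrow)
  1-0-1 → 0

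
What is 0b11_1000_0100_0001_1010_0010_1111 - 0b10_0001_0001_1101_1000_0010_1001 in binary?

0b1011100100100001000000110

Subtract column by column in base 2:
  1-1 → 0
  1-0 → 1
  1-0 → 1
  1-1 → 0
  0-0 → 0
  1-1 → 0
  0-0 → 0
  0-0 → 0
  0-0 → 0
  1-0 → 1
  0-0 → 0
  1-1 → 0
  1-1 → 0
  0-0 → 0
  0-1 → 1 (borrow)
  0-1-1 → 0 (borrow)
  0-1-1 → 0 (borrow)
  0-0-1 → 1 (borrow)
  1-0-1 → 0
  0-0 → 0
  0-1 → 1 (borrow)
  0-0-1 → 1 (borrow)
  0-0-1 → 1 (borrow)
  1-0-1 → 0
  1-0 → 1
  1-1 → 0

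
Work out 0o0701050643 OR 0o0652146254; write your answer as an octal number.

0o0753156657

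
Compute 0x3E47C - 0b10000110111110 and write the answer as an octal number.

0x3E47C = 0o762174 in octal.
0b10000110111110 = 0o20676 in octal.
Subtract column by column in base 8:
  4-6 → 6 (borrow)
  7-7-1 → 7 (borrow)
  1-6-1 → 2 (borrow)
  2-0-1 → 1
  6-2 → 4
  7-0 → 7

0o741276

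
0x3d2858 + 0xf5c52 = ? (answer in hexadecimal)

0x4c84aa

Add column by column in base 16, right to left:
  8+2 = a
  5+5 = a
  8+c = 4 carry 1
  2+5+1 = 8
  d+f = c carry 1
  3+0+1 = 4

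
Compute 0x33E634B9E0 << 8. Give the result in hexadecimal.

Shifting left by 8 bits = 2 hex digits: append 2 zeros.

0x33E634B9E000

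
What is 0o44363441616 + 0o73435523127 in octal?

0o140021164745

Add column by column in base 8, right to left:
  6+7 = 5 carry 1
  1+2+1 = 4
  6+1 = 7
  1+3 = 4
  4+2 = 6
  4+5 = 1 carry 1
  3+5+1 = 1 carry 1
  6+3+1 = 2 carry 1
  3+4+1 = 0 carry 1
  4+3+1 = 0 carry 1
  4+7+1 = 4 carry 1
  final carry 1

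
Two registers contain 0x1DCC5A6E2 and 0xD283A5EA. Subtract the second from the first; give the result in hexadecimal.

0x10A4200F8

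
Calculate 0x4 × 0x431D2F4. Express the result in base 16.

Multiply each base-16 digit by 4, carrying:
  4×4 = 16 → write 0 carry 1
  F×4+1 = 61 → write D carry 3
  2×4+3 = 11 → write B
  D×4 = 52 → write 4 carry 3
  1×4+3 = 7 → write 7
  3×4 = 12 → write C
  4×4 = 16 → write 0 carry 1
  remaining carry: 1

0x10C74BD0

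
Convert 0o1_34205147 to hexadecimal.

0x1710a67

Each octal digit is 3 bits: 1=001 3=011 4=100 2=010 0=000 5=101 1=001 4=100 7=111.
Group the bits into nibbles: 0001 0111 0001 0000 1010 0110 0111 → 1710a67.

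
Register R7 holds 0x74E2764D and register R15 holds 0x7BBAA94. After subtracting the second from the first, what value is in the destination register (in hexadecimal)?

0x6D26CBB9

Subtract column by column in base 16:
  D-4 → 9
  4-9 → B (borrow)
  6-A-1 → B (borrow)
  7-A-1 → C (borrow)
  2-B-1 → 6 (borrow)
  E-B-1 → 2
  4-7 → D (borrow)
  7-0-1 → 6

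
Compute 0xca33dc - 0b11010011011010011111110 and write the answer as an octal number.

0o30077336

0xca33dc = 0o62431734 in octal.
0b11010011011010011111110 = 0o32332376 in octal.
Subtract column by column in base 8:
  4-6 → 6 (borrow)
  3-7-1 → 3 (borrow)
  7-3-1 → 3
  1-2 → 7 (borrow)
  3-3-1 → 7 (borrow)
  4-3-1 → 0
  2-2 → 0
  6-3 → 3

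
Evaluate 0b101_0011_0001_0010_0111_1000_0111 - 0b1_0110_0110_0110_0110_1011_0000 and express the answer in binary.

0b11110010101100000011010111

Subtract column by column in base 2:
  1-0 → 1
  1-0 → 1
  1-0 → 1
  0-0 → 0
  0-1 → 1 (borrow)
  0-1-1 → 0 (borrow)
  0-0-1 → 1 (borrow)
  1-1-1 → 1 (borrow)
  1-0-1 → 0
  1-1 → 0
  1-1 → 0
  0-0 → 0
  0-0 → 0
  1-1 → 0
  0-1 → 1 (borrow)
  0-0-1 → 1 (borrow)
  1-0-1 → 0
  0-1 → 1 (borrow)
  0-1-1 → 0 (borrow)
  0-0-1 → 1 (borrow)
  1-0-1 → 0
  1-1 → 0
  0-1 → 1 (borrow)
  0-0-1 → 1 (borrow)
  1-1-1 → 1 (borrow)
  0-0-1 → 1 (borrow)
  1-0-1 → 0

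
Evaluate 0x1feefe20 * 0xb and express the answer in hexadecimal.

0x15f44eb60

Multiply each base-16 digit by 11, carrying:
  0×11 = 0 → write 0
  2×11 = 22 → write 6 carry 1
  e×11+1 = 155 → write b carry 9
  f×11+9 = 174 → write e carry 10
  e×11+10 = 164 → write 4 carry 10
  e×11+10 = 164 → write 4 carry 10
  f×11+10 = 175 → write f carry 10
  1×11+10 = 21 → write 5 carry 1
  remaining carry: 1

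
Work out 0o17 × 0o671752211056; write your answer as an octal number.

Multiply each base-8 digit by 15, carrying:
  6×15 = 90 → write 2 carry 11
  5×15+11 = 86 → write 6 carry 10
  0×15+10 = 10 → write 2 carry 1
  1×15+1 = 16 → write 0 carry 2
  1×15+2 = 17 → write 1 carry 2
  2×15+2 = 32 → write 0 carry 4
  2×15+4 = 34 → write 2 carry 4
  5×15+4 = 79 → write 7 carry 9
  7×15+9 = 114 → write 2 carry 14
  1×15+14 = 29 → write 5 carry 3
  7×15+3 = 108 → write 4 carry 13
  6×15+13 = 103 → write 7 carry 12
  remaining carry: 14

0o14745272010262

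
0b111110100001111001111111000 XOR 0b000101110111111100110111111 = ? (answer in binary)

XOR bit by bit (1 where the bits differ):
  111110100001111001111111000
^ 000101110111111100110111111
= 111011010110000101001000111

0b111011010110000101001000111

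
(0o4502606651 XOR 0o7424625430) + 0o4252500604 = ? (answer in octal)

0o7400524065

First 0o4502606651 XOR 0o7424625430 = 0o3126023261.
Add column by column in base 8, right to left:
  1+4 = 5
  6+0 = 6
  2+6 = 0 carry 1
  3+0+1 = 4
  2+0 = 2
  0+5 = 5
  6+2 = 0 carry 1
  2+5+1 = 0 carry 1
  1+2+1 = 4
  3+4 = 7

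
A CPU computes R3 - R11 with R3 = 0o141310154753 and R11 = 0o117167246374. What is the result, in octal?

0o22120706357

Subtract column by column in base 8:
  3-4 → 7 (borrow)
  5-7-1 → 5 (borrow)
  7-3-1 → 3
  4-6 → 6 (borrow)
  5-4-1 → 0
  1-2 → 7 (borrow)
  0-7-1 → 0 (borrow)
  1-6-1 → 2 (borrow)
  3-1-1 → 1
  1-7 → 2 (borrow)
  4-1-1 → 2
  1-1 → 0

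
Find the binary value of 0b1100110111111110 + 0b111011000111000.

Add column by column in base 2, right to left:
  0+0 = 0
  1+0 = 1
  1+0 = 1
  1+1 = 0 carry 1
  1+1+1 = 1 carry 1
  1+1+1 = 1 carry 1
  1+0+1 = 0 carry 1
  1+0+1 = 0 carry 1
  1+0+1 = 0 carry 1
  0+1+1 = 0 carry 1
  1+1+1 = 1 carry 1
  1+0+1 = 0 carry 1
  0+1+1 = 0 carry 1
  0+1+1 = 0 carry 1
  1+1+1 = 1 carry 1
  1+0+1 = 0 carry 1
  final carry 1

0b10100010000110110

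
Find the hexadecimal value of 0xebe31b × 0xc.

Multiply each base-16 digit by 12, carrying:
  b×12 = 132 → write 4 carry 8
  1×12+8 = 20 → write 4 carry 1
  3×12+1 = 37 → write 5 carry 2
  e×12+2 = 170 → write a carry 10
  b×12+10 = 142 → write e carry 8
  e×12+8 = 176 → write 0 carry 11
  remaining carry: b

0xb0ea544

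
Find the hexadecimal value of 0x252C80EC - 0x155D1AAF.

Subtract column by column in base 16:
  C-F → D (borrow)
  E-A-1 → 3
  0-A → 6 (borrow)
  8-1-1 → 6
  C-D → F (borrow)
  2-5-1 → C (borrow)
  5-5-1 → F (borrow)
  2-1-1 → 0

0xFCF663D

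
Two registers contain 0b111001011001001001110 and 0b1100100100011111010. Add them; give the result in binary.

0b1000101111101101001000

Add column by column in base 2, right to left:
  0+0 = 0
  1+1 = 0 carry 1
  1+0+1 = 0 carry 1
  1+1+1 = 1 carry 1
  0+1+1 = 0 carry 1
  0+1+1 = 0 carry 1
  1+1+1 = 1 carry 1
  0+1+1 = 0 carry 1
  0+0+1 = 1
  1+0 = 1
  0+0 = 0
  0+1 = 1
  1+0 = 1
  1+0 = 1
  0+1 = 1
  1+0 = 1
  0+0 = 0
  0+1 = 1
  1+1 = 0 carry 1
  1+0+1 = 0 carry 1
  1+0+1 = 0 carry 1
  final carry 1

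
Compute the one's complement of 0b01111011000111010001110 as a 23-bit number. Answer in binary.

Invert each bit: 01111011000111010001110 → 10000100111000101110001.

0b10000100111000101110001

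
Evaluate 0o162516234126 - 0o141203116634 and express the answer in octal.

Subtract column by column in base 8:
  6-4 → 2
  2-3 → 7 (borrow)
  1-6-1 → 2 (borrow)
  4-6-1 → 5 (borrow)
  3-1-1 → 1
  2-1 → 1
  6-3 → 3
  1-0 → 1
  5-2 → 3
  2-1 → 1
  6-4 → 2
  1-1 → 0

0o21313115272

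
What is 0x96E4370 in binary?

0b1001011011100100001101110000

Expand each hex digit to 4 bits: 9=1001 6=0110 E=1110 4=0100 3=0011 7=0111 0=0000.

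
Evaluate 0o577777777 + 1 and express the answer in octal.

The trailing 8 digits are 7 (max in base 8), so adding 1 cascades: they roll to 0 and the next digit up increments.

0o600000000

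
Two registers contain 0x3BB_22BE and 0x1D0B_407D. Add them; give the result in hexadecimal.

Add column by column in base 16, right to left:
  E+D = B carry 1
  B+7+1 = 3 carry 1
  2+0+1 = 3
  2+4 = 6
  B+B = 6 carry 1
  B+0+1 = C
  3+D = 0 carry 1
  0+1+1 = 2

0x20C6633B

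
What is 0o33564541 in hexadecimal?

0x6EE961

Each octal digit is 3 bits: 3=011 3=011 5=101 6=110 4=100 5=101 4=100 1=001.
Group the bits into nibbles: 0110 1110 1110 1001 0110 0001 → 6EE961.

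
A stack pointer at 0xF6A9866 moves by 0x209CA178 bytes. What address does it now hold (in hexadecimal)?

0x300739DE

Add column by column in base 16, right to left:
  6+8 = E
  6+7 = D
  8+1 = 9
  9+A = 3 carry 1
  A+C+1 = 7 carry 1
  6+9+1 = 0 carry 1
  F+0+1 = 0 carry 1
  0+2+1 = 3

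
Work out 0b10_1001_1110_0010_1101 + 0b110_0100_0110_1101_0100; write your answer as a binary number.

0b10001110010100000001

Add column by column in base 2, right to left:
  1+0 = 1
  0+0 = 0
  1+1 = 0 carry 1
  1+0+1 = 0 carry 1
  0+1+1 = 0 carry 1
  1+0+1 = 0 carry 1
  0+1+1 = 0 carry 1
  0+1+1 = 0 carry 1
  0+0+1 = 1
  1+1 = 0 carry 1
  1+1+1 = 1 carry 1
  1+0+1 = 0 carry 1
  1+0+1 = 0 carry 1
  0+0+1 = 1
  0+1 = 1
  1+0 = 1
  0+0 = 0
  1+1 = 0 carry 1
  0+1+1 = 0 carry 1
  final carry 1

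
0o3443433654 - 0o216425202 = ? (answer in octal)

0o3225006452

Subtract column by column in base 8:
  4-2 → 2
  5-0 → 5
  6-2 → 4
  3-5 → 6 (borrow)
  3-2-1 → 0
  4-4 → 0
  3-6 → 5 (borrow)
  4-1-1 → 2
  4-2 → 2
  3-0 → 3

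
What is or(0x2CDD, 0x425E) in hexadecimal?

0x6EDF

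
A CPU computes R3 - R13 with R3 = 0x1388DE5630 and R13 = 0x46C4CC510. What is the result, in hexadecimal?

0xF1C919120

Subtract column by column in base 16:
  0-0 → 0
  3-1 → 2
  6-5 → 1
  5-C → 9 (borrow)
  E-C-1 → 1
  D-4 → 9
  8-C → C (borrow)
  8-6-1 → 1
  3-4 → F (borrow)
  1-0-1 → 0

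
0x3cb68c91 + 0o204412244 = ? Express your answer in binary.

0x3cb68c91 = 0b111100101101101000110010010001 in binary.
0o204412244 = 0b10000100100001010010100100 in binary.
Add column by column in base 2, right to left:
  1+0 = 1
  0+0 = 0
  0+1 = 1
  0+0 = 0
  1+0 = 1
  0+1 = 1
  0+0 = 0
  1+1 = 0 carry 1
  0+0+1 = 1
  0+0 = 0
  1+1 = 0 carry 1
  1+0+1 = 0 carry 1
  0+1+1 = 0 carry 1
  0+0+1 = 1
  0+0 = 0
  1+0 = 1
  0+0 = 0
  1+1 = 0 carry 1
  1+0+1 = 0 carry 1
  0+0+1 = 1
  1+1 = 0 carry 1
  1+0+1 = 0 carry 1
  0+0+1 = 1
  1+0 = 1
  0+0 = 0
  0+1 = 1
  1+0 = 1
  1+0 = 1
  1+0 = 1
  1+0 = 1

0b111110110010001010000100110101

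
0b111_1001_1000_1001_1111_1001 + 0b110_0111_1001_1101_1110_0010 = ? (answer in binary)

0b111000010010011111011011

Add column by column in base 2, right to left:
  1+0 = 1
  0+1 = 1
  0+0 = 0
  1+0 = 1
  1+0 = 1
  1+1 = 0 carry 1
  1+1+1 = 1 carry 1
  1+1+1 = 1 carry 1
  1+1+1 = 1 carry 1
  0+0+1 = 1
  0+1 = 1
  1+1 = 0 carry 1
  0+1+1 = 0 carry 1
  0+0+1 = 1
  0+0 = 0
  1+1 = 0 carry 1
  1+1+1 = 1 carry 1
  0+1+1 = 0 carry 1
  0+1+1 = 0 carry 1
  1+0+1 = 0 carry 1
  1+0+1 = 0 carry 1
  1+1+1 = 1 carry 1
  1+1+1 = 1 carry 1
  final carry 1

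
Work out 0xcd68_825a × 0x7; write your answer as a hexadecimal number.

0x59ddb9076

Multiply each base-16 digit by 7, carrying:
  a×7 = 70 → write 6 carry 4
  5×7+4 = 39 → write 7 carry 2
  2×7+2 = 16 → write 0 carry 1
  8×7+1 = 57 → write 9 carry 3
  8×7+3 = 59 → write b carry 3
  6×7+3 = 45 → write d carry 2
  d×7+2 = 93 → write d carry 5
  c×7+5 = 89 → write 9 carry 5
  remaining carry: 5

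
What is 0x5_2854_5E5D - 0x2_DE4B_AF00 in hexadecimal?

Subtract column by column in base 16:
  D-0 → D
  5-0 → 5
  E-F → F (borrow)
  5-A-1 → A (borrow)
  4-B-1 → 8 (borrow)
  5-4-1 → 0
  8-E → A (borrow)
  2-D-1 → 4 (borrow)
  5-2-1 → 2

0x24A08AF5D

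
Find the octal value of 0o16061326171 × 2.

0o34142654362

Multiply each base-8 digit by 2, carrying:
  1×2 = 2 → write 2
  7×2 = 14 → write 6 carry 1
  1×2+1 = 3 → write 3
  6×2 = 12 → write 4 carry 1
  2×2+1 = 5 → write 5
  3×2 = 6 → write 6
  1×2 = 2 → write 2
  6×2 = 12 → write 4 carry 1
  0×2+1 = 1 → write 1
  6×2 = 12 → write 4 carry 1
  1×2+1 = 3 → write 3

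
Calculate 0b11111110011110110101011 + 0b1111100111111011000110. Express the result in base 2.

Add column by column in base 2, right to left:
  1+0 = 1
  1+1 = 0 carry 1
  0+1+1 = 0 carry 1
  1+0+1 = 0 carry 1
  0+0+1 = 1
  1+0 = 1
  0+1 = 1
  1+1 = 0 carry 1
  1+0+1 = 0 carry 1
  0+1+1 = 0 carry 1
  1+1+1 = 1 carry 1
  1+1+1 = 1 carry 1
  1+1+1 = 1 carry 1
  1+1+1 = 1 carry 1
  0+1+1 = 0 carry 1
  0+0+1 = 1
  1+0 = 1
  1+1 = 0 carry 1
  1+1+1 = 1 carry 1
  1+1+1 = 1 carry 1
  1+1+1 = 1 carry 1
  1+1+1 = 1 carry 1
  1+0+1 = 0 carry 1
  final carry 1

0b101111011011110001110001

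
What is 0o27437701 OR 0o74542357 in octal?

0o77577757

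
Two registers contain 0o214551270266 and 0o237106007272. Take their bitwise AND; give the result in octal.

AND each oct digit independently (no carries):
  2&2=2, 1&3=1, 4&7=4, 5&1=1, 5&0=0, 1&6=0, 2&0=0, 7&0=0, 0&7=0, 2&2=2, 6&7=6, 6&2=2

0o214100000262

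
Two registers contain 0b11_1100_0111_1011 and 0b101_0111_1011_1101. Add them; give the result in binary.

Add column by column in base 2, right to left:
  1+1 = 0 carry 1
  1+0+1 = 0 carry 1
  0+1+1 = 0 carry 1
  1+1+1 = 1 carry 1
  1+1+1 = 1 carry 1
  1+1+1 = 1 carry 1
  1+0+1 = 0 carry 1
  0+1+1 = 0 carry 1
  0+1+1 = 0 carry 1
  0+1+1 = 0 carry 1
  1+1+1 = 1 carry 1
  1+0+1 = 0 carry 1
  1+1+1 = 1 carry 1
  1+0+1 = 0 carry 1
  0+1+1 = 0 carry 1
  final carry 1

0b1001010000111000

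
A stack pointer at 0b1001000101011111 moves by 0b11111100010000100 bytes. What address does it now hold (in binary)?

0b101000100111100011

Add column by column in base 2, right to left:
  1+0 = 1
  1+0 = 1
  1+1 = 0 carry 1
  1+0+1 = 0 carry 1
  1+0+1 = 0 carry 1
  0+0+1 = 1
  1+0 = 1
  0+1 = 1
  1+0 = 1
  0+0 = 0
  0+0 = 0
  0+1 = 1
  1+1 = 0 carry 1
  0+1+1 = 0 carry 1
  0+1+1 = 0 carry 1
  1+1+1 = 1 carry 1
  0+1+1 = 0 carry 1
  final carry 1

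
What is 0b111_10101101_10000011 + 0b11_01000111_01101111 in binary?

Add column by column in base 2, right to left:
  1+1 = 0 carry 1
  1+1+1 = 1 carry 1
  0+1+1 = 0 carry 1
  0+1+1 = 0 carry 1
  0+0+1 = 1
  0+1 = 1
  0+1 = 1
  1+0 = 1
  1+1 = 0 carry 1
  0+1+1 = 0 carry 1
  1+1+1 = 1 carry 1
  1+0+1 = 0 carry 1
  0+0+1 = 1
  1+0 = 1
  0+1 = 1
  1+0 = 1
  1+1 = 0 carry 1
  1+1+1 = 1 carry 1
  1+0+1 = 0 carry 1
  final carry 1

0b10101111010011110010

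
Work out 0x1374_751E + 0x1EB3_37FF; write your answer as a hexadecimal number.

Add column by column in base 16, right to left:
  E+F = D carry 1
  1+F+1 = 1 carry 1
  5+7+1 = D
  7+3 = A
  4+3 = 7
  7+B = 2 carry 1
  3+E+1 = 2 carry 1
  1+1+1 = 3

0x3227AD1D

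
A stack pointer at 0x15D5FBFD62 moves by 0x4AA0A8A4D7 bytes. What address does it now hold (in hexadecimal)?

Add column by column in base 16, right to left:
  2+7 = 9
  6+D = 3 carry 1
  D+4+1 = 2 carry 1
  F+A+1 = A carry 1
  B+8+1 = 4 carry 1
  F+A+1 = A carry 1
  5+0+1 = 6
  D+A = 7 carry 1
  5+A+1 = 0 carry 1
  1+4+1 = 6

0x6076A4A239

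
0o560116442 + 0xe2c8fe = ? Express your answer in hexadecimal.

0o560116442 = 0x5c09d22 in hexadecimal.
Add column by column in base 16, right to left:
  2+e = 0 carry 1
  2+f+1 = 2 carry 1
  d+8+1 = 6 carry 1
  9+c+1 = 6 carry 1
  0+2+1 = 3
  c+e = a carry 1
  5+0+1 = 6

0x6a36620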